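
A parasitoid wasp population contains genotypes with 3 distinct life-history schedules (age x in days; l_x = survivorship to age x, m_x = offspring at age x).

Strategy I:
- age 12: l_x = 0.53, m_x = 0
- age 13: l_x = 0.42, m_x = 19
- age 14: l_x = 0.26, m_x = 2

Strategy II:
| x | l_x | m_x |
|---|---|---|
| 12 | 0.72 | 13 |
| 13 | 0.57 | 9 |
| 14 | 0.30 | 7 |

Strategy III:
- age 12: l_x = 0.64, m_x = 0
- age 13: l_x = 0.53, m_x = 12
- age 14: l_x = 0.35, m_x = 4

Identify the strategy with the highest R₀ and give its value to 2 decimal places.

16.59

Strategy I: R₀ = 0.53×0 + 0.42×19 + 0.26×2 = 8.5000
Strategy II: R₀ = 0.72×13 + 0.57×9 + 0.30×7 = 16.5900
Strategy III: R₀ = 0.64×0 + 0.53×12 + 0.35×4 = 7.7600
Highest R₀: strategy II with 16.5900.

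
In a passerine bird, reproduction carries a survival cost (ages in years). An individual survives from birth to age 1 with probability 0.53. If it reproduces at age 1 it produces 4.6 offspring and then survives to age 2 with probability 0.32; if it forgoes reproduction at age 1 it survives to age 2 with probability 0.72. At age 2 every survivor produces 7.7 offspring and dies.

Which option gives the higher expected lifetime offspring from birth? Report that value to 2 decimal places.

3.74

breed at age 1: R₀ = 0.53 × (4.6 + 0.32 × 7.7) = 0.53 × 7.0640 = 3.7439
delay to age 2: R₀ = 0.53 × (0.72 × 7.7) = 0.53 × 5.5440 = 2.9383
Higher: breed at age 1 (3.7439).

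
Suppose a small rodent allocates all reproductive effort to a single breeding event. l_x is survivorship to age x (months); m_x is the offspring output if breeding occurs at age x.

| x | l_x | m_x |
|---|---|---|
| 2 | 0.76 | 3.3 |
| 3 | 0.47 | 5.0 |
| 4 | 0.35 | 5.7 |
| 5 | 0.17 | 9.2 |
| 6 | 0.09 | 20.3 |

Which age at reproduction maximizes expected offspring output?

Expected offspring if breeding at age x = l_x × m_x:
  age 2: 0.76 × 3.3 = 2.508
  age 3: 0.47 × 5.0 = 2.350
  age 4: 0.35 × 5.7 = 1.995
  age 5: 0.17 × 9.2 = 1.564
  age 6: 0.09 × 20.3 = 1.827
Maximum at age 2 (2.508).

2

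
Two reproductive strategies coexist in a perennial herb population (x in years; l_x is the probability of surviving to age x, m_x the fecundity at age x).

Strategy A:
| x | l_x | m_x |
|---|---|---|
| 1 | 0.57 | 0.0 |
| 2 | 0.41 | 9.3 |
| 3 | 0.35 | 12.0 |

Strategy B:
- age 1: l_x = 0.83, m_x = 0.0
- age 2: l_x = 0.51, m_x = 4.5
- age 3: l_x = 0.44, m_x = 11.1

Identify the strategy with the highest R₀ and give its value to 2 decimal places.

8.01

Strategy A: R₀ = 0.57×0.0 + 0.41×9.3 + 0.35×12.0 = 8.0130
Strategy B: R₀ = 0.83×0.0 + 0.51×4.5 + 0.44×11.1 = 7.1790
Highest R₀: strategy A with 8.0130.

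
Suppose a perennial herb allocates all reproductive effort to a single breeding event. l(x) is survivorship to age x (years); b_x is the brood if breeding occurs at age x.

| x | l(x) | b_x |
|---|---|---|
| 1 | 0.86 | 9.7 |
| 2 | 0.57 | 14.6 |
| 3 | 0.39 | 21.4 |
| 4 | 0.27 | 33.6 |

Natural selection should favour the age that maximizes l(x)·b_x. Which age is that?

Expected offspring if breeding at age x = l(x) × b_x:
  age 1: 0.86 × 9.7 = 8.342
  age 2: 0.57 × 14.6 = 8.322
  age 3: 0.39 × 21.4 = 8.346
  age 4: 0.27 × 33.6 = 9.072
Maximum at age 4 (9.072).

4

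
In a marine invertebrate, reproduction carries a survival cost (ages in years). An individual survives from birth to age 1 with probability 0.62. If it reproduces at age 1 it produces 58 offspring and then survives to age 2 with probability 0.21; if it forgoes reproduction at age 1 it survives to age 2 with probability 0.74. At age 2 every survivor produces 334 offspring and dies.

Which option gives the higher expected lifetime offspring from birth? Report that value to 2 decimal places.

153.24

breed at age 1: R₀ = 0.62 × (58 + 0.21 × 334) = 0.62 × 128.1400 = 79.4468
delay to age 2: R₀ = 0.62 × (0.74 × 334) = 0.62 × 247.1600 = 153.2392
Higher: delay to age 2 (153.2392).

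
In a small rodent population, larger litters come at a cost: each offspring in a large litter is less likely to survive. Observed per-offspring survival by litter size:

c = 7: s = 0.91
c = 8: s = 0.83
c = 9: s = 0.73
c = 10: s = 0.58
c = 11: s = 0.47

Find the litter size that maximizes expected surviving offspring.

Expected surviving offspring = c × s(c):
  c=7: 7 × 0.91 = 6.370
  c=8: 8 × 0.83 = 6.640
  c=9: 9 × 0.73 = 6.570
  c=10: 10 × 0.58 = 5.800
  c=11: 11 × 0.47 = 5.170
Maximum at c = 8 (6.640 surviving offspring).

8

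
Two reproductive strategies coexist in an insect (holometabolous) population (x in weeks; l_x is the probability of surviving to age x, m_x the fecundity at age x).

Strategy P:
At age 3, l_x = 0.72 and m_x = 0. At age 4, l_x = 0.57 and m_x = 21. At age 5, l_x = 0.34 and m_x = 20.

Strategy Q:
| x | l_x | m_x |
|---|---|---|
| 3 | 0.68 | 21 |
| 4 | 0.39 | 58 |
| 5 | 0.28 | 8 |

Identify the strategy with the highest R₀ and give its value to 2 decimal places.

Strategy P: R₀ = 0.72×0 + 0.57×21 + 0.34×20 = 18.7700
Strategy Q: R₀ = 0.68×21 + 0.39×58 + 0.28×8 = 39.1400
Highest R₀: strategy Q with 39.1400.

39.14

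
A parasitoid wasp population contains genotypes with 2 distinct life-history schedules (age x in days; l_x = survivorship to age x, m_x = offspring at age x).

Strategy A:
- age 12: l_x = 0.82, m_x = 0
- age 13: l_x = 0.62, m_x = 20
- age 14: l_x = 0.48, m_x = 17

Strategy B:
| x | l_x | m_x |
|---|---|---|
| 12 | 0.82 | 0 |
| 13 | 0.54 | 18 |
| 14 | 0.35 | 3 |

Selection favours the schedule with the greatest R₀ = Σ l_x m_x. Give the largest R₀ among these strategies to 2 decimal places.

Strategy A: R₀ = 0.82×0 + 0.62×20 + 0.48×17 = 20.5600
Strategy B: R₀ = 0.82×0 + 0.54×18 + 0.35×3 = 10.7700
Highest R₀: strategy A with 20.5600.

20.56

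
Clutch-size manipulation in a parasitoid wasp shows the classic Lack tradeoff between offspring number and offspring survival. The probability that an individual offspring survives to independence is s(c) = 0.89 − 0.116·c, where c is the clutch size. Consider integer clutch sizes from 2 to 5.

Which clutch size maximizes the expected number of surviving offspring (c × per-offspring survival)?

Expected surviving offspring = c × s(c):
  c=2: 2 × 0.658 = 1.316
  c=3: 3 × 0.542 = 1.626
  c=4: 4 × 0.426 = 1.704
  c=5: 5 × 0.310 = 1.550
Maximum at c = 4 (1.704 surviving offspring).

4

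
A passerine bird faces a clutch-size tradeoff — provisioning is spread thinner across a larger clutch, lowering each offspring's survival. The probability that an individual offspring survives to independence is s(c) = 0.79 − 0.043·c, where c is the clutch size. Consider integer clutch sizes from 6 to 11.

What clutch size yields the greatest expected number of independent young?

Expected independent young = c × s(c):
  c=6: 6 × 0.532 = 3.192
  c=7: 7 × 0.489 = 3.423
  c=8: 8 × 0.446 = 3.568
  c=9: 9 × 0.403 = 3.627
  c=10: 10 × 0.360 = 3.600
  c=11: 11 × 0.317 = 3.487
Maximum at c = 9 (3.627 independent young).

9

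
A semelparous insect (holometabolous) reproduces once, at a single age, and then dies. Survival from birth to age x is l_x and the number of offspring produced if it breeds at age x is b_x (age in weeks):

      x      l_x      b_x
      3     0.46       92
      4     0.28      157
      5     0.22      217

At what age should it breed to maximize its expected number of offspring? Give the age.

5

Expected offspring if breeding at age x = l_x × b_x:
  age 3: 0.46 × 92 = 42.320
  age 4: 0.28 × 157 = 43.960
  age 5: 0.22 × 217 = 47.740
Maximum at age 5 (47.740).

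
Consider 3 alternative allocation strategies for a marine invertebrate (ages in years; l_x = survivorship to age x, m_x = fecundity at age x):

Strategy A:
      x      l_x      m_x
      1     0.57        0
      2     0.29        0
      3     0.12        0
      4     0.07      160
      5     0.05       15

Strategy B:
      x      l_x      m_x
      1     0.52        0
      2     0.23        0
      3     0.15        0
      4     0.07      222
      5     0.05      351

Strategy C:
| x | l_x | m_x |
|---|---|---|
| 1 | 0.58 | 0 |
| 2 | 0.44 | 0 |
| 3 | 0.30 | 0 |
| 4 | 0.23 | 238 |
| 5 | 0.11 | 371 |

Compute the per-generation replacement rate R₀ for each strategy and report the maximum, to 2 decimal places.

Strategy A: R₀ = 0.57×0 + 0.29×0 + 0.12×0 + 0.07×160 + 0.05×15 = 11.9500
Strategy B: R₀ = 0.52×0 + 0.23×0 + 0.15×0 + 0.07×222 + 0.05×351 = 33.0900
Strategy C: R₀ = 0.58×0 + 0.44×0 + 0.30×0 + 0.23×238 + 0.11×371 = 95.5500
Highest R₀: strategy C with 95.5500.

95.55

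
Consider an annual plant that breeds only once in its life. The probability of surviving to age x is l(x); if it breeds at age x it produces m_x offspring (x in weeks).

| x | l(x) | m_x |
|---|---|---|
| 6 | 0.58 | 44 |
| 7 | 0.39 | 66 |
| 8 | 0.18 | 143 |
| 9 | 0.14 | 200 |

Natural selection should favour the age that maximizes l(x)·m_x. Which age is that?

9

Expected offspring if breeding at age x = l(x) × m_x:
  age 6: 0.58 × 44 = 25.520
  age 7: 0.39 × 66 = 25.740
  age 8: 0.18 × 143 = 25.740
  age 9: 0.14 × 200 = 28.000
Maximum at age 9 (28.000).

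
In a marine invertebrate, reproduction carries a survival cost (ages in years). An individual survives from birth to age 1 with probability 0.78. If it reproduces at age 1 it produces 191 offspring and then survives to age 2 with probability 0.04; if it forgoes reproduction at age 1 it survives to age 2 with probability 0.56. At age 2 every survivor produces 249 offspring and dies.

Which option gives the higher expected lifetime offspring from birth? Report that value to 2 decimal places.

breed at age 1: R₀ = 0.78 × (191 + 0.04 × 249) = 0.78 × 200.9600 = 156.7488
delay to age 2: R₀ = 0.78 × (0.56 × 249) = 0.78 × 139.4400 = 108.7632
Higher: breed at age 1 (156.7488).

156.75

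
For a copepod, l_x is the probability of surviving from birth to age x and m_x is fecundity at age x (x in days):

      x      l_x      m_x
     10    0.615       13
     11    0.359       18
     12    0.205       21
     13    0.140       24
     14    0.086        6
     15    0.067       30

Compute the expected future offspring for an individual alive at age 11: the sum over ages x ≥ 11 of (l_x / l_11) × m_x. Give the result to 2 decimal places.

l_11 = 0.359. Conditional survival from age 11 to x is l_x / l_11.
  x=11: (0.359/0.359) × 18 = 18.0000
  x=12: (0.205/0.359) × 21 = 11.9916
  x=13: (0.140/0.359) × 24 = 9.3593
  x=14: (0.086/0.359) × 6 = 1.4373
  x=15: (0.067/0.359) × 30 = 5.5989
Sum = 18.0000 + 11.9916 + 9.3593 + 1.4373 + 5.5989 = 46.3872

46.39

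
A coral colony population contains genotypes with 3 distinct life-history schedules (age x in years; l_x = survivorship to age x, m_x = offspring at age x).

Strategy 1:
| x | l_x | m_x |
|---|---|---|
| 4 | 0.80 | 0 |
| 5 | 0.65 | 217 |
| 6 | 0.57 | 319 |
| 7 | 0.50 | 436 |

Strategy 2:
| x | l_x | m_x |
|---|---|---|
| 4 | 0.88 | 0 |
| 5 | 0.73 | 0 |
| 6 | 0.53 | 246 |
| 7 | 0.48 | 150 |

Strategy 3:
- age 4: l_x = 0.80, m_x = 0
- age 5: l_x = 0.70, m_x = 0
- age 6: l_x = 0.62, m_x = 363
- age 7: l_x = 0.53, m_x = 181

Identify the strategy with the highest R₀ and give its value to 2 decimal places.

Strategy 1: R₀ = 0.80×0 + 0.65×217 + 0.57×319 + 0.50×436 = 540.8800
Strategy 2: R₀ = 0.88×0 + 0.73×0 + 0.53×246 + 0.48×150 = 202.3800
Strategy 3: R₀ = 0.80×0 + 0.70×0 + 0.62×363 + 0.53×181 = 320.9900
Highest R₀: strategy 1 with 540.8800.

540.88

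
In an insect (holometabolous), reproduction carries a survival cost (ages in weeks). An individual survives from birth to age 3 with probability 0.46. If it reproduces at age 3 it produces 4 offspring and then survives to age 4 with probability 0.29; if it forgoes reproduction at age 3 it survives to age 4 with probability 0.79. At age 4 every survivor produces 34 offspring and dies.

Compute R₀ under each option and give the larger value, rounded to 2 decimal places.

breed at age 3: R₀ = 0.46 × (4 + 0.29 × 34) = 0.46 × 13.8600 = 6.3756
delay to age 4: R₀ = 0.46 × (0.79 × 34) = 0.46 × 26.8600 = 12.3556
Higher: delay to age 4 (12.3556).

12.36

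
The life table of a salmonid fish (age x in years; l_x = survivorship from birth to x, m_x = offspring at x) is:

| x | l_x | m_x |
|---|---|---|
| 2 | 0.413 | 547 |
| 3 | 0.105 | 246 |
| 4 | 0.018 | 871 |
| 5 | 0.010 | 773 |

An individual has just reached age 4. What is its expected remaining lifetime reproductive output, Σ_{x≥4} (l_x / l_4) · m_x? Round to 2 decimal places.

l_4 = 0.018. Conditional survival from age 4 to x is l_x / l_4.
  x=4: (0.018/0.018) × 871 = 871.0000
  x=5: (0.010/0.018) × 773 = 429.4444
Sum = 871.0000 + 429.4444 = 1300.4444

1300.44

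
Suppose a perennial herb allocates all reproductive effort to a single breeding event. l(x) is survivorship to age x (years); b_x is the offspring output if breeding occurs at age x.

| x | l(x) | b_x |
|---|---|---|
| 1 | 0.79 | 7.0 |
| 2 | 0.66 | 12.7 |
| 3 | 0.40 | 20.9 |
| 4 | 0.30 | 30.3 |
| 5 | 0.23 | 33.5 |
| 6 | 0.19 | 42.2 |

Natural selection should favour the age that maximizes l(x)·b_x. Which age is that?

Expected offspring if breeding at age x = l(x) × b_x:
  age 1: 0.79 × 7.0 = 5.530
  age 2: 0.66 × 12.7 = 8.382
  age 3: 0.40 × 20.9 = 8.360
  age 4: 0.30 × 30.3 = 9.090
  age 5: 0.23 × 33.5 = 7.705
  age 6: 0.19 × 42.2 = 8.018
Maximum at age 4 (9.090).

4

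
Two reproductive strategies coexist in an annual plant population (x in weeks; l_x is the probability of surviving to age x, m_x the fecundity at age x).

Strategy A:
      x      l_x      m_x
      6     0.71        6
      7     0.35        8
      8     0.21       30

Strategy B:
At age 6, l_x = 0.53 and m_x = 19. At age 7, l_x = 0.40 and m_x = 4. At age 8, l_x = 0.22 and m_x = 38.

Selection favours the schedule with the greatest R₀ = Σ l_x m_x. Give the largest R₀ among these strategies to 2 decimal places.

20.03

Strategy A: R₀ = 0.71×6 + 0.35×8 + 0.21×30 = 13.3600
Strategy B: R₀ = 0.53×19 + 0.40×4 + 0.22×38 = 20.0300
Highest R₀: strategy B with 20.0300.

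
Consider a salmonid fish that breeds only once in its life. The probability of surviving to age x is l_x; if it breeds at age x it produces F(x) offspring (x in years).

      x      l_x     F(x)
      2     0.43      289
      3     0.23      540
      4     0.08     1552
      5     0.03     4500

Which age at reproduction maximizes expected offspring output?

Expected offspring if breeding at age x = l_x × F(x):
  age 2: 0.43 × 289 = 124.270
  age 3: 0.23 × 540 = 124.200
  age 4: 0.08 × 1552 = 124.160
  age 5: 0.03 × 4500 = 135.000
Maximum at age 5 (135.000).

5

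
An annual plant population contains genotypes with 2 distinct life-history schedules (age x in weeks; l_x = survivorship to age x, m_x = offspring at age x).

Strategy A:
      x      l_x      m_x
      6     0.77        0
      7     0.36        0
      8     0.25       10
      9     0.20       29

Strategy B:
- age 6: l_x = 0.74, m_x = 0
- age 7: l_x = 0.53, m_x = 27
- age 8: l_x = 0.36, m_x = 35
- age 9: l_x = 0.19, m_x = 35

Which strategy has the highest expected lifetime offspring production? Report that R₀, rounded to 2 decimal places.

33.56

Strategy A: R₀ = 0.77×0 + 0.36×0 + 0.25×10 + 0.20×29 = 8.3000
Strategy B: R₀ = 0.74×0 + 0.53×27 + 0.36×35 + 0.19×35 = 33.5600
Highest R₀: strategy B with 33.5600.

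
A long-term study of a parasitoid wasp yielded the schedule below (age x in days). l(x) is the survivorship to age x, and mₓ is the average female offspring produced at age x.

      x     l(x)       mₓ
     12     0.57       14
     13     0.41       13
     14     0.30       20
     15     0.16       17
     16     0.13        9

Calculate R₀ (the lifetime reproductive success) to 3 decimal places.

23.200

R₀ = Σ l(x) mₓ:
  age 12: 0.57 × 14 = 7.9800
  age 13: 0.41 × 13 = 5.3300
  age 14: 0.30 × 20 = 6.0000
  age 15: 0.16 × 17 = 2.7200
  age 16: 0.13 × 9 = 1.1700
R₀ = 7.9800 + 5.3300 + 6.0000 + 2.7200 + 1.1700 = 23.2000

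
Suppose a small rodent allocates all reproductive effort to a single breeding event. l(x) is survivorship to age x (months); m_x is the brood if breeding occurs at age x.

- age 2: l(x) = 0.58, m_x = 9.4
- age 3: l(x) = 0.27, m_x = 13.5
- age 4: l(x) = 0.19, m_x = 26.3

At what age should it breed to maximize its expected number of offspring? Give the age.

2

Expected offspring if breeding at age x = l(x) × m_x:
  age 2: 0.58 × 9.4 = 5.452
  age 3: 0.27 × 13.5 = 3.645
  age 4: 0.19 × 26.3 = 4.997
Maximum at age 2 (5.452).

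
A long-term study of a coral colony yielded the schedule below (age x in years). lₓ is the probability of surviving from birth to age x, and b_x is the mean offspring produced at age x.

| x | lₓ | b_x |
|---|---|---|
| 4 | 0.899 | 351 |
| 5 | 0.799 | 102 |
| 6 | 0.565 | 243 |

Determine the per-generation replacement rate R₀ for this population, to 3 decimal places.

R₀ = Σ lₓ b_x:
  age 4: 0.899 × 351 = 315.5490
  age 5: 0.799 × 102 = 81.4980
  age 6: 0.565 × 243 = 137.2950
R₀ = 315.5490 + 81.4980 + 137.2950 = 534.3420

534.342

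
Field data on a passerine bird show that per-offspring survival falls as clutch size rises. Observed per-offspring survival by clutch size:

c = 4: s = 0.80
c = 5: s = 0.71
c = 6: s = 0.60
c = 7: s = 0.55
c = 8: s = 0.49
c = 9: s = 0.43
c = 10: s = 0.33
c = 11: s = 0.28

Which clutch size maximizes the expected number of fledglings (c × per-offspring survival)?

Expected fledglings = c × s(c):
  c=4: 4 × 0.80 = 3.200
  c=5: 5 × 0.71 = 3.550
  c=6: 6 × 0.60 = 3.600
  c=7: 7 × 0.55 = 3.850
  c=8: 8 × 0.49 = 3.920
  c=9: 9 × 0.43 = 3.870
  c=10: 10 × 0.33 = 3.300
  c=11: 11 × 0.28 = 3.080
Maximum at c = 8 (3.920 fledglings).

8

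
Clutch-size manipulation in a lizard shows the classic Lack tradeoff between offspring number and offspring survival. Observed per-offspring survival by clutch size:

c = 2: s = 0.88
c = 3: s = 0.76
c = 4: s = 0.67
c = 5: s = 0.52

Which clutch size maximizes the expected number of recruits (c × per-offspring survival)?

4

Expected recruits = c × s(c):
  c=2: 2 × 0.88 = 1.760
  c=3: 3 × 0.76 = 2.280
  c=4: 4 × 0.67 = 2.680
  c=5: 5 × 0.52 = 2.600
Maximum at c = 4 (2.680 recruits).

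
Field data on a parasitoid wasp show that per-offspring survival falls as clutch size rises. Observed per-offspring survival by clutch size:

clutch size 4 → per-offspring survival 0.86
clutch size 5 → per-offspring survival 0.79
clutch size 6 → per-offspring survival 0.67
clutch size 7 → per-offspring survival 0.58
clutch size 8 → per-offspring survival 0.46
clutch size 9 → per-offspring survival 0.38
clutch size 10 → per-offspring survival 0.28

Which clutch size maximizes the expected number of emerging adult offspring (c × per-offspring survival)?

7

Expected emerging adult offspring = c × s(c):
  c=4: 4 × 0.86 = 3.440
  c=5: 5 × 0.79 = 3.950
  c=6: 6 × 0.67 = 4.020
  c=7: 7 × 0.58 = 4.060
  c=8: 8 × 0.46 = 3.680
  c=9: 9 × 0.38 = 3.420
  c=10: 10 × 0.28 = 2.800
Maximum at c = 7 (4.060 emerging adult offspring).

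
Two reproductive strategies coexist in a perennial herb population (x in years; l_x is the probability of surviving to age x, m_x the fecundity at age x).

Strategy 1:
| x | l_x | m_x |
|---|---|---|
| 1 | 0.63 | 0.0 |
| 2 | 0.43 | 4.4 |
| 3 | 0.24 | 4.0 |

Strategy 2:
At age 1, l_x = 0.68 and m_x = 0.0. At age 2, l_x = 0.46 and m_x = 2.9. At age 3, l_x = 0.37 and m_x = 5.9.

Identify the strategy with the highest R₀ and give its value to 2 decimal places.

3.52

Strategy 1: R₀ = 0.63×0.0 + 0.43×4.4 + 0.24×4.0 = 2.8520
Strategy 2: R₀ = 0.68×0.0 + 0.46×2.9 + 0.37×5.9 = 3.5170
Highest R₀: strategy 2 with 3.5170.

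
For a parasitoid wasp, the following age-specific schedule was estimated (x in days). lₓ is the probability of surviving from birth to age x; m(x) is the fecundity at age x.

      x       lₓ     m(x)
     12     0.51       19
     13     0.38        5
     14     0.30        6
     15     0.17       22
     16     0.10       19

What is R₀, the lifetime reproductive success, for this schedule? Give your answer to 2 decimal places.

R₀ = Σ lₓ m(x):
  age 12: 0.51 × 19 = 9.6900
  age 13: 0.38 × 5 = 1.9000
  age 14: 0.30 × 6 = 1.8000
  age 15: 0.17 × 22 = 3.7400
  age 16: 0.10 × 19 = 1.9000
R₀ = 9.6900 + 1.9000 + 1.8000 + 3.7400 + 1.9000 = 19.0300

19.03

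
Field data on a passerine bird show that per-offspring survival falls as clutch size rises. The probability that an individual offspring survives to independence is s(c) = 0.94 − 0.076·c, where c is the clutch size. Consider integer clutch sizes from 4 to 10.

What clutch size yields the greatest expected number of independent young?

Expected independent young = c × s(c):
  c=4: 4 × 0.636 = 2.544
  c=5: 5 × 0.560 = 2.800
  c=6: 6 × 0.484 = 2.904
  c=7: 7 × 0.408 = 2.856
  c=8: 8 × 0.332 = 2.656
  c=9: 9 × 0.256 = 2.304
  c=10: 10 × 0.180 = 1.800
Maximum at c = 6 (2.904 independent young).

6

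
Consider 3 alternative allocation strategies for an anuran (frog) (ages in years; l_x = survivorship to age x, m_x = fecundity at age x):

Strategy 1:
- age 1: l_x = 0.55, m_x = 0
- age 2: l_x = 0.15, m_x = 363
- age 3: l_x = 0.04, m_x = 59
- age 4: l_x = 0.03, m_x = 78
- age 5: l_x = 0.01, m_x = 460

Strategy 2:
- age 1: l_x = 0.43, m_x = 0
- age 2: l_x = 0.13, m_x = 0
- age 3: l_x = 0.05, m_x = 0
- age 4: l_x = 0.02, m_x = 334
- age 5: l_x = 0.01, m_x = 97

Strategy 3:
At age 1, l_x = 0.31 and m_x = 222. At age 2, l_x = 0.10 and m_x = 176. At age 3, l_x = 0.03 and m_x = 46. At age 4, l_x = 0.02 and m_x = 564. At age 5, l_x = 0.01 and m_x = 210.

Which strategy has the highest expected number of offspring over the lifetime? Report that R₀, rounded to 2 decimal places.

101.18

Strategy 1: R₀ = 0.55×0 + 0.15×363 + 0.04×59 + 0.03×78 + 0.01×460 = 63.7500
Strategy 2: R₀ = 0.43×0 + 0.13×0 + 0.05×0 + 0.02×334 + 0.01×97 = 7.6500
Strategy 3: R₀ = 0.31×222 + 0.10×176 + 0.03×46 + 0.02×564 + 0.01×210 = 101.1800
Highest R₀: strategy 3 with 101.1800.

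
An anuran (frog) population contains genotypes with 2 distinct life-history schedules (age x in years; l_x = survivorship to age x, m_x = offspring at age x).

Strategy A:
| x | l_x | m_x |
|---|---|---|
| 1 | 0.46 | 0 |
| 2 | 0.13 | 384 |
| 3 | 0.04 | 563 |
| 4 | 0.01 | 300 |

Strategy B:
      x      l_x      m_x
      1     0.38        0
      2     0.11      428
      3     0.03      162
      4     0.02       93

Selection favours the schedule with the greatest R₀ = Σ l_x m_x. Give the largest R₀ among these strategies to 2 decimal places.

Strategy A: R₀ = 0.46×0 + 0.13×384 + 0.04×563 + 0.01×300 = 75.4400
Strategy B: R₀ = 0.38×0 + 0.11×428 + 0.03×162 + 0.02×93 = 53.8000
Highest R₀: strategy A with 75.4400.

75.44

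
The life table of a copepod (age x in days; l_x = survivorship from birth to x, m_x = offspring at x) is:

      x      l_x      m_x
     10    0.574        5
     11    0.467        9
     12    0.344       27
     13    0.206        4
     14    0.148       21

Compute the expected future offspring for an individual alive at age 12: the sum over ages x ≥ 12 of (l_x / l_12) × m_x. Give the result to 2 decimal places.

l_12 = 0.344. Conditional survival from age 12 to x is l_x / l_12.
  x=12: (0.344/0.344) × 27 = 27.0000
  x=13: (0.206/0.344) × 4 = 2.3953
  x=14: (0.148/0.344) × 21 = 9.0349
Sum = 27.0000 + 2.3953 + 9.0349 = 38.4302

38.43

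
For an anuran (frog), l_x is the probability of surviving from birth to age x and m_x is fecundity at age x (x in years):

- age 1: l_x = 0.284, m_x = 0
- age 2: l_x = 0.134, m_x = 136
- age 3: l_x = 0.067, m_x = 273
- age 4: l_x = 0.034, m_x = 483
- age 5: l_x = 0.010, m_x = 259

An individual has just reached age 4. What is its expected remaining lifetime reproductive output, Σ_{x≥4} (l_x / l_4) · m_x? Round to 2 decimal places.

559.18

l_4 = 0.034. Conditional survival from age 4 to x is l_x / l_4.
  x=4: (0.034/0.034) × 483 = 483.0000
  x=5: (0.010/0.034) × 259 = 76.1765
Sum = 483.0000 + 76.1765 = 559.1765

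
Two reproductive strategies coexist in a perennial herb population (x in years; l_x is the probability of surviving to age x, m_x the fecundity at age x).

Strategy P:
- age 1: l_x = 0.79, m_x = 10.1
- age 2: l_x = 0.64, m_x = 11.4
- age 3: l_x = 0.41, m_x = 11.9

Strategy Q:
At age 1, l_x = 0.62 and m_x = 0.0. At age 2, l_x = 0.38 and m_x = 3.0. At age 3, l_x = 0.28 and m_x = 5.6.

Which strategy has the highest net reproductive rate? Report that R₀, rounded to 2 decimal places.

Strategy P: R₀ = 0.79×10.1 + 0.64×11.4 + 0.41×11.9 = 20.1540
Strategy Q: R₀ = 0.62×0.0 + 0.38×3.0 + 0.28×5.6 = 2.7080
Highest R₀: strategy P with 20.1540.

20.15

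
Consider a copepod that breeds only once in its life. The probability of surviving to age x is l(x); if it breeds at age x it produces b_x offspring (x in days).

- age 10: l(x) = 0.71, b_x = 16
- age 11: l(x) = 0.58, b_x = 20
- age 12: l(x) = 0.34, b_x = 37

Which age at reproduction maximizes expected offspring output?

Expected offspring if breeding at age x = l(x) × b_x:
  age 10: 0.71 × 16 = 11.360
  age 11: 0.58 × 20 = 11.600
  age 12: 0.34 × 37 = 12.580
Maximum at age 12 (12.580).

12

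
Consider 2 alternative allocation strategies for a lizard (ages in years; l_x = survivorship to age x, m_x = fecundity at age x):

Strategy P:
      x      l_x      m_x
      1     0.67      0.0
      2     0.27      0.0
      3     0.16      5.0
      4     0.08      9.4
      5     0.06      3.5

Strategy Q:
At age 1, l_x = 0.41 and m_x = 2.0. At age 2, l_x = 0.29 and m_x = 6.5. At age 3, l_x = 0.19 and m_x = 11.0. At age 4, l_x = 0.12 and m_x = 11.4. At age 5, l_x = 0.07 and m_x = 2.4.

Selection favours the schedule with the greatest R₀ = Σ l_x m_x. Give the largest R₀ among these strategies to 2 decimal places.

Strategy P: R₀ = 0.67×0.0 + 0.27×0.0 + 0.16×5.0 + 0.08×9.4 + 0.06×3.5 = 1.7620
Strategy Q: R₀ = 0.41×2.0 + 0.29×6.5 + 0.19×11.0 + 0.12×11.4 + 0.07×2.4 = 6.3310
Highest R₀: strategy Q with 6.3310.

6.33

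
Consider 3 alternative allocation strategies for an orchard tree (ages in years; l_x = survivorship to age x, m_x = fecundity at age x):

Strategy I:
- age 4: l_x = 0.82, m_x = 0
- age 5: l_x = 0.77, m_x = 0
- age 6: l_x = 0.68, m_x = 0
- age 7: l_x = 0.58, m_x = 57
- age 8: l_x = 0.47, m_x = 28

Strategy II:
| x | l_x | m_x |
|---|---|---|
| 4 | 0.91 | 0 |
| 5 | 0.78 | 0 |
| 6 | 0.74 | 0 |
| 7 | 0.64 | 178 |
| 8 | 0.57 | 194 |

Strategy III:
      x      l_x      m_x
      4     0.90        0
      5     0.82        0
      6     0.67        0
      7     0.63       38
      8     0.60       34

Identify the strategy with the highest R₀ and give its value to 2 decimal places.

224.50

Strategy I: R₀ = 0.82×0 + 0.77×0 + 0.68×0 + 0.58×57 + 0.47×28 = 46.2200
Strategy II: R₀ = 0.91×0 + 0.78×0 + 0.74×0 + 0.64×178 + 0.57×194 = 224.5000
Strategy III: R₀ = 0.90×0 + 0.82×0 + 0.67×0 + 0.63×38 + 0.60×34 = 44.3400
Highest R₀: strategy II with 224.5000.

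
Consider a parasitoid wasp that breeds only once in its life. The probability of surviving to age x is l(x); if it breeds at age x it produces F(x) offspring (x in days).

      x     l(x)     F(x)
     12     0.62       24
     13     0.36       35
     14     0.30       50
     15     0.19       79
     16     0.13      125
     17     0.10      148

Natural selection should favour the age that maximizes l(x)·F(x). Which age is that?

Expected offspring if breeding at age x = l(x) × F(x):
  age 12: 0.62 × 24 = 14.880
  age 13: 0.36 × 35 = 12.600
  age 14: 0.30 × 50 = 15.000
  age 15: 0.19 × 79 = 15.010
  age 16: 0.13 × 125 = 16.250
  age 17: 0.10 × 148 = 14.800
Maximum at age 16 (16.250).

16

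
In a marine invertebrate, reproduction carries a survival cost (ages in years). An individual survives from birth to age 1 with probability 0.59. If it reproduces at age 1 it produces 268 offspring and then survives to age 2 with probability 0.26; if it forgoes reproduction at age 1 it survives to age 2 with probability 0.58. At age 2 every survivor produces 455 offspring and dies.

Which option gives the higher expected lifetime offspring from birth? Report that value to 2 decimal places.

breed at age 1: R₀ = 0.59 × (268 + 0.26 × 455) = 0.59 × 386.3000 = 227.9170
delay to age 2: R₀ = 0.59 × (0.58 × 455) = 0.59 × 263.9000 = 155.7010
Higher: breed at age 1 (227.9170).

227.92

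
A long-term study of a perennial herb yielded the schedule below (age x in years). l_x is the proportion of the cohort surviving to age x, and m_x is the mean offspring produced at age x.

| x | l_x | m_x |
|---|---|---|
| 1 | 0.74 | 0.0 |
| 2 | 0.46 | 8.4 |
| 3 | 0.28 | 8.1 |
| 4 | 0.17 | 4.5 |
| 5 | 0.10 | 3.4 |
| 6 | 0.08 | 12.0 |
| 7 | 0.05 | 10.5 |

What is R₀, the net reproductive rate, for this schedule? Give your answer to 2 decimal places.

R₀ = Σ l_x m_x:
  age 1: 0.74 × 0.0 = 0.0000
  age 2: 0.46 × 8.4 = 3.8640
  age 3: 0.28 × 8.1 = 2.2680
  age 4: 0.17 × 4.5 = 0.7650
  age 5: 0.10 × 3.4 = 0.3400
  age 6: 0.08 × 12.0 = 0.9600
  age 7: 0.05 × 10.5 = 0.5250
R₀ = 0.0000 + 3.8640 + 2.2680 + 0.7650 + 0.3400 + 0.9600 + 0.5250 = 8.7220

8.72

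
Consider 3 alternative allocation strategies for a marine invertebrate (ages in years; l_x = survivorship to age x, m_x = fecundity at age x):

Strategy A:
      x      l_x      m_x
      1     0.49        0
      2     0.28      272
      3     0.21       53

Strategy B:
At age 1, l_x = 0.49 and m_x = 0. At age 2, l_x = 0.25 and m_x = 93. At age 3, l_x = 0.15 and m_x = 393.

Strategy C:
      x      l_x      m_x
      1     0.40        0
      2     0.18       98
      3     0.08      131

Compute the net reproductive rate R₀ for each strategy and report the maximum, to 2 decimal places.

Strategy A: R₀ = 0.49×0 + 0.28×272 + 0.21×53 = 87.2900
Strategy B: R₀ = 0.49×0 + 0.25×93 + 0.15×393 = 82.2000
Strategy C: R₀ = 0.40×0 + 0.18×98 + 0.08×131 = 28.1200
Highest R₀: strategy A with 87.2900.

87.29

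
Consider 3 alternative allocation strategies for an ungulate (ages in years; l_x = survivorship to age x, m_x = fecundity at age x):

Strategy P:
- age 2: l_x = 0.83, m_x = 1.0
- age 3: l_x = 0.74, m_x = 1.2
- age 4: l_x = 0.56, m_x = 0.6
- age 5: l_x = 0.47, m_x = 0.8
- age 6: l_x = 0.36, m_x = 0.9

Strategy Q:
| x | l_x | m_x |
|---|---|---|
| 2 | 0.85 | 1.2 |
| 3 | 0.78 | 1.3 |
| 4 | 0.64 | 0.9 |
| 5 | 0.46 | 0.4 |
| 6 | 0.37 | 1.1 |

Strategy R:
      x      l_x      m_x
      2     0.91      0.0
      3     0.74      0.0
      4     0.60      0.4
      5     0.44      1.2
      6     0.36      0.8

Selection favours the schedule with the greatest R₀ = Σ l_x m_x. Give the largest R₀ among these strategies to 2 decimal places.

Strategy P: R₀ = 0.83×1.0 + 0.74×1.2 + 0.56×0.6 + 0.47×0.8 + 0.36×0.9 = 2.7540
Strategy Q: R₀ = 0.85×1.2 + 0.78×1.3 + 0.64×0.9 + 0.46×0.4 + 0.37×1.1 = 3.2010
Strategy R: R₀ = 0.91×0.0 + 0.74×0.0 + 0.60×0.4 + 0.44×1.2 + 0.36×0.8 = 1.0560
Highest R₀: strategy Q with 3.2010.

3.20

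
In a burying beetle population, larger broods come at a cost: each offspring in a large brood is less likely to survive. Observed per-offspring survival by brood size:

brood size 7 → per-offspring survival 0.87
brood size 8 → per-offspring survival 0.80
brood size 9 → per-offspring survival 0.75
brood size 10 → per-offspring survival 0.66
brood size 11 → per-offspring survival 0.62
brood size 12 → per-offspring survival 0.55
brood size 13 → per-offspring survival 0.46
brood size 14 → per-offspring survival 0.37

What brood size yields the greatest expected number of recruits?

11

Expected recruits = c × s(c):
  c=7: 7 × 0.87 = 6.090
  c=8: 8 × 0.80 = 6.400
  c=9: 9 × 0.75 = 6.750
  c=10: 10 × 0.66 = 6.600
  c=11: 11 × 0.62 = 6.820
  c=12: 12 × 0.55 = 6.600
  c=13: 13 × 0.46 = 5.980
  c=14: 14 × 0.37 = 5.180
Maximum at c = 11 (6.820 recruits).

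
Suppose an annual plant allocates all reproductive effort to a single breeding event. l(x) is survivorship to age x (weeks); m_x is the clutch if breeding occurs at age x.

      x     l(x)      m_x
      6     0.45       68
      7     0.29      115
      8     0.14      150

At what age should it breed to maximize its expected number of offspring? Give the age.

7

Expected offspring if breeding at age x = l(x) × m_x:
  age 6: 0.45 × 68 = 30.600
  age 7: 0.29 × 115 = 33.350
  age 8: 0.14 × 150 = 21.000
Maximum at age 7 (33.350).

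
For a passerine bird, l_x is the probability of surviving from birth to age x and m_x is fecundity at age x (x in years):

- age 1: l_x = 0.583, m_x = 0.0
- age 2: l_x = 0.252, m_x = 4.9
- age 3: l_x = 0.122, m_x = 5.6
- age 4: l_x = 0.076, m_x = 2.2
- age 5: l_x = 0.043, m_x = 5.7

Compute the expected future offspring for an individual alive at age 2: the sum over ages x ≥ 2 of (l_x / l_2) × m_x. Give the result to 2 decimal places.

9.25

l_2 = 0.252. Conditional survival from age 2 to x is l_x / l_2.
  x=2: (0.252/0.252) × 4.9 = 4.9000
  x=3: (0.122/0.252) × 5.6 = 2.7111
  x=4: (0.076/0.252) × 2.2 = 0.6635
  x=5: (0.043/0.252) × 5.7 = 0.9726
Sum = 4.9000 + 2.7111 + 0.6635 + 0.9726 = 9.2472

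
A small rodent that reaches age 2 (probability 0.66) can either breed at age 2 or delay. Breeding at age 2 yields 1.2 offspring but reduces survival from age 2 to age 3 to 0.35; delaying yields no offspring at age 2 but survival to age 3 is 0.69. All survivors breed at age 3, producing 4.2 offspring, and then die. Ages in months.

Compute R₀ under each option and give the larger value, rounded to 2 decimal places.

1.91

breed at age 2: R₀ = 0.66 × (1.2 + 0.35 × 4.2) = 0.66 × 2.6700 = 1.7622
delay to age 3: R₀ = 0.66 × (0.69 × 4.2) = 0.66 × 2.8980 = 1.9127
Higher: delay to age 3 (1.9127).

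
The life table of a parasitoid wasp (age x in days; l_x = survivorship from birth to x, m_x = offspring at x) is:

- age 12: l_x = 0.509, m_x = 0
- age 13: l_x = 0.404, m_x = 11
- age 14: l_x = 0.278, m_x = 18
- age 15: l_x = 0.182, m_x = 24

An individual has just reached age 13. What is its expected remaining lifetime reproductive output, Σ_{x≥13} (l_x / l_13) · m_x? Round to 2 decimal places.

l_13 = 0.404. Conditional survival from age 13 to x is l_x / l_13.
  x=13: (0.404/0.404) × 11 = 11.0000
  x=14: (0.278/0.404) × 18 = 12.3861
  x=15: (0.182/0.404) × 24 = 10.8119
Sum = 11.0000 + 12.3861 + 10.8119 = 34.1980

34.20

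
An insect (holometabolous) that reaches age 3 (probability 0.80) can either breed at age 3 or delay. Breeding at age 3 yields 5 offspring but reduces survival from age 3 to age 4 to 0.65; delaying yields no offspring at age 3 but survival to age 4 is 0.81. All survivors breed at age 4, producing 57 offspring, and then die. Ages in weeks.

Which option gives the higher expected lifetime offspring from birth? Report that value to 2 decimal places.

36.94

breed at age 3: R₀ = 0.80 × (5 + 0.65 × 57) = 0.80 × 42.0500 = 33.6400
delay to age 4: R₀ = 0.80 × (0.81 × 57) = 0.80 × 46.1700 = 36.9360
Higher: delay to age 4 (36.9360).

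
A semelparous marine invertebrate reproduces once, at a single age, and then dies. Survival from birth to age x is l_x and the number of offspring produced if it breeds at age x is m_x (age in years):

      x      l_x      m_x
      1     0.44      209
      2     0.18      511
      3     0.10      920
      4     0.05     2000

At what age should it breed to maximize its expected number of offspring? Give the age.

4

Expected offspring if breeding at age x = l_x × m_x:
  age 1: 0.44 × 209 = 91.960
  age 2: 0.18 × 511 = 91.980
  age 3: 0.10 × 920 = 92.000
  age 4: 0.05 × 2000 = 100.000
Maximum at age 4 (100.000).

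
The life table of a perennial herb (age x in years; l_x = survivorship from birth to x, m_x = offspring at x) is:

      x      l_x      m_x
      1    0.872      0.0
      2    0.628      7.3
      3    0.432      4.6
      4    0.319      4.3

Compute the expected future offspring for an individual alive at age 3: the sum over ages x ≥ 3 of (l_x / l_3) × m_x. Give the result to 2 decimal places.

7.78

l_3 = 0.432. Conditional survival from age 3 to x is l_x / l_3.
  x=3: (0.432/0.432) × 4.6 = 4.6000
  x=4: (0.319/0.432) × 4.3 = 3.1752
Sum = 4.6000 + 3.1752 = 7.7752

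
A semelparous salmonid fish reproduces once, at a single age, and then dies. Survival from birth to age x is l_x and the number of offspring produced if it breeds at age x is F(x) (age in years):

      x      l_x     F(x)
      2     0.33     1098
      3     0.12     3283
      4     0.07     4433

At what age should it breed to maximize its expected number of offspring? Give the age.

3

Expected offspring if breeding at age x = l_x × F(x):
  age 2: 0.33 × 1098 = 362.340
  age 3: 0.12 × 3283 = 393.960
  age 4: 0.07 × 4433 = 310.310
Maximum at age 3 (393.960).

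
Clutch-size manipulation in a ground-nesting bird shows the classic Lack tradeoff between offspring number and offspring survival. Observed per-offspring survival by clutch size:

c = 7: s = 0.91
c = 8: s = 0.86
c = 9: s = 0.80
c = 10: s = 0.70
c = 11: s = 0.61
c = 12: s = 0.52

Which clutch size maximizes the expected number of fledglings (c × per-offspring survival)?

9

Expected fledglings = c × s(c):
  c=7: 7 × 0.91 = 6.370
  c=8: 8 × 0.86 = 6.880
  c=9: 9 × 0.80 = 7.200
  c=10: 10 × 0.70 = 7.000
  c=11: 11 × 0.61 = 6.710
  c=12: 12 × 0.52 = 6.240
Maximum at c = 9 (7.200 fledglings).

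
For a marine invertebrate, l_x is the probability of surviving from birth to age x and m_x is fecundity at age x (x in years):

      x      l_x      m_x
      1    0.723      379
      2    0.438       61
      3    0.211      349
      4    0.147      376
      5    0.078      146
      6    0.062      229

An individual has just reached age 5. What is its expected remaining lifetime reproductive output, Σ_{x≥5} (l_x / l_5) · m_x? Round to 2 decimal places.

328.03

l_5 = 0.078. Conditional survival from age 5 to x is l_x / l_5.
  x=5: (0.078/0.078) × 146 = 146.0000
  x=6: (0.062/0.078) × 229 = 182.0256
Sum = 146.0000 + 182.0256 = 328.0256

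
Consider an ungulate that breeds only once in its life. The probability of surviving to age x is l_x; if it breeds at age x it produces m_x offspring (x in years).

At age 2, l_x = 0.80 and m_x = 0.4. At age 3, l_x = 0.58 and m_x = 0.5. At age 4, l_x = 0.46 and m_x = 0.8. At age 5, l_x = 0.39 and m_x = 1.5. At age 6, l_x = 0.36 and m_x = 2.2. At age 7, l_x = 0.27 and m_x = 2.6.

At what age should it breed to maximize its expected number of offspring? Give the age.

Expected offspring if breeding at age x = l_x × m_x:
  age 2: 0.80 × 0.4 = 0.320
  age 3: 0.58 × 0.5 = 0.290
  age 4: 0.46 × 0.8 = 0.368
  age 5: 0.39 × 1.5 = 0.585
  age 6: 0.36 × 2.2 = 0.792
  age 7: 0.27 × 2.6 = 0.702
Maximum at age 6 (0.792).

6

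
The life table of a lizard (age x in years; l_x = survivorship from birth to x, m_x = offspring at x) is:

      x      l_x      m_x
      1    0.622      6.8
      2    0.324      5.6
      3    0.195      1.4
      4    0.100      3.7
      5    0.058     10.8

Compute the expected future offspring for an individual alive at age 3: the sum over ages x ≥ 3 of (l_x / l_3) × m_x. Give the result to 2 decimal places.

6.51

l_3 = 0.195. Conditional survival from age 3 to x is l_x / l_3.
  x=3: (0.195/0.195) × 1.4 = 1.4000
  x=4: (0.100/0.195) × 3.7 = 1.8974
  x=5: (0.058/0.195) × 10.8 = 3.2123
Sum = 1.4000 + 1.8974 + 3.2123 = 6.5097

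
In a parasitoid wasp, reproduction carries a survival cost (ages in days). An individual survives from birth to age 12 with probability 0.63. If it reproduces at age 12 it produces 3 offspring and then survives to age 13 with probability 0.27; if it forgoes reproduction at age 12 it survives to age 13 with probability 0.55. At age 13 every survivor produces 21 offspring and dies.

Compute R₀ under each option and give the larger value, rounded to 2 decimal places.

7.28

breed at age 12: R₀ = 0.63 × (3 + 0.27 × 21) = 0.63 × 8.6700 = 5.4621
delay to age 13: R₀ = 0.63 × (0.55 × 21) = 0.63 × 11.5500 = 7.2765
Higher: delay to age 13 (7.2765).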